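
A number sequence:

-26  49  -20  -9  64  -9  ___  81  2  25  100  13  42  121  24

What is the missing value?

Taking every 3rd term gives 3 separate tracks.
Stream A = -26, -9, ?, 25, 42: linear: a_n = -43 + 17·n.
Stream B = 49, 64, 81, 100, 121: consecutive squares n² from n = 7.
Stream C = -20, -9, 2, 13, 24: adding 11 each time.
So the missing entry in stream A is 8.

8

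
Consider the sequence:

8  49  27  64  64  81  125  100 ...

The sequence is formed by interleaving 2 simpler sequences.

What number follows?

216

Positions 1, 3, 5, … form one subsequence and positions 2, 4, 6, … form another.
Subsequence A is 8, 27, 64, 125, which is the cubes 2³, 3³, 4³, ….
Subsequence B is 49, 64, 81, 100, which is perfect squares starting at 7².
Position 9 → subsequence A, term 5 = 216.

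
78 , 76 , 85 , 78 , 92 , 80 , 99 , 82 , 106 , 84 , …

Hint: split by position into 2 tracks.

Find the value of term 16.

The terms cycle through 2 interleaved subsequences.
Subsequence A is 78, 85, 92, 99, 106, which is linear: a_n = 71 + 7·n.
Subsequence B is 76, 78, 80, 82, 84, which is adding 2 each time.
The 16th slot belongs to subsequence B; its 8th term is 90.

90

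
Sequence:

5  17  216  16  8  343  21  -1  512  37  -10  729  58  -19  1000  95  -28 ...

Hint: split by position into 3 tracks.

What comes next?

The terms cycle through 3 interleaved subsequences.
Track A: 5, 16, 21, 37, 58, 95 (a Fibonacci-like recurrence a_n = a_{n-1} + a_{n-2}).
Track B: 17, 8, -1, -10, -19, -28 (linear: a_n = 26 − 9·n).
Track C: 216, 343, 512, 729, 1000 (perfect cubes starting at 6³).
Position 18 → track C, term 6 = 1331.

1331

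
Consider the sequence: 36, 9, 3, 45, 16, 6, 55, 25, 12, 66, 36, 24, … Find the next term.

Split by position mod 3 into 3 tracks.
Subsequence A is 36, 45, 55, 66, which is triangular numbers n(n+1)/2 for n = 8, 9, ….
Subsequence B is 9, 16, 25, 36, which is the squares 3², 4², 5², ….
Subsequence C is 3, 6, 12, 24, which is multiplying by 2 each time.
The 13th slot belongs to subsequence A; its 5th term is 78.

78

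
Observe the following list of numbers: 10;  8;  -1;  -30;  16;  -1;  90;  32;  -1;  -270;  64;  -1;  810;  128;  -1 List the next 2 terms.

Split by position mod 3 into 3 tracks.
Track A: 10, -30, 90, -270, 810. Geometric, ×-3 each step.
Track B: 8, 16, 32, 64, 128. Powers 2^3, 2^4, 2^5, ….
Track C: -1, -1, -1, -1, -1. Constant -1.
Position 16 → track A, term 6 = -2430.
The 17th slot belongs to track B; its 6th term is 256.

-2430, 256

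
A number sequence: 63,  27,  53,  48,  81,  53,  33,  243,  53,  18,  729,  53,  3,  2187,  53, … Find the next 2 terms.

Taking every 3rd term gives 3 separate tracks.
Subsequence A: 63, 48, 33, 18, 3 — arithmetic with common difference −15.
Subsequence B: 27, 81, 243, 729, 2187 — powers 3^3, 3^4, 3^5, ….
Subsequence C: 53, 53, 53, 53, 53 — always 53.
The 16th slot belongs to subsequence A; its 6th term is -12.
Position 17 falls in subsequence B as its term 6, giving 6561.

-12, 6561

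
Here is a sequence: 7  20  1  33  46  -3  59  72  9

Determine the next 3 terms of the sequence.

Positions follow the repeating pattern AAB; grouping by letter gives 2 tracks.
Track A: 7, 20, 33, 46, 59, 72 — arithmetic, step +13.
Track B: 1, -3, 9 — geometric, ×-3 each step.
Position 10 falls in track A as its term 7, giving 85.
Term 11 comes from track A (its 8th entry): 98.
The 12th slot belongs to track B; its 4th term is -27.

85, 98, -27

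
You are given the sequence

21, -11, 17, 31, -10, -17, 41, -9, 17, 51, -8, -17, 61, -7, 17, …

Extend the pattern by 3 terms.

The terms cycle through 3 interleaved subsequences.
Subsequence A: 21, 31, 41, 51, 61 — adding 10 each time.
Subsequence B: -11, -10, -9, -8, -7 — linear: a_n = -12 + n.
Subsequence C: 17, -17, 17, -17, 17 — the oscillation 17·(−1)^(n+1).
The 16th slot belongs to subsequence A; its 6th term is 71.
Term 17 comes from subsequence B (its 6th entry): -6.
The 18th slot belongs to subsequence C; its 6th term is -17.

71, -6, -17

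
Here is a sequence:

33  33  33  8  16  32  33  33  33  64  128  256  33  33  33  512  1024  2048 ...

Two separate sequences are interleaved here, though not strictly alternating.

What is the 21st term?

Reading positions in blocks of 6 reveals the pattern AAABBB — 2 tracks woven together.
Subsequence A is 33, 33, 33, 33, 33, 33, 33, 33, 33, which is the constant sequence 33.
Subsequence B is 8, 16, 32, 64, 128, 256, 512, 1024, 2048, which is successive powers of 2.
Position 21 falls in subsequence A as its term 12, giving 33.

33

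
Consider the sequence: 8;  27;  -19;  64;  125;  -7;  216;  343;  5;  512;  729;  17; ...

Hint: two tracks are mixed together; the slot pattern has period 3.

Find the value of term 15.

The slot pattern repeats as AAB (period 3), so there are 2 interleaved tracks.
Subsequence A: 8, 27, 64, 125, 216, 343, 512, 729 — the cubes 2³, 3³, 4³, ….
Subsequence B: -19, -7, 5, 17 — linear: a_n = -31 + 12·n.
Position 15 falls in subsequence B as its term 5, giving 29.

29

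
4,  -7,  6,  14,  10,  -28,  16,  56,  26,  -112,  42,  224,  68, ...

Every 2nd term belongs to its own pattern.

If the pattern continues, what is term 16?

896

Odd-indexed and even-indexed terms follow separate rules.
Track A: 4, 6, 10, 16, 26, 42, 68 (a Fibonacci-like recurrence a_n = a_{n-1} + a_{n-2}).
Track B: -7, 14, -28, 56, -112, 224 (geometric, ×-2 each step).
Position 16 → track B, term 8 = 896.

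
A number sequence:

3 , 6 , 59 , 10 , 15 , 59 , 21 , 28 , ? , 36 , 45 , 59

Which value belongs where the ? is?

59

Reading positions in blocks of 3 reveals the pattern AAB — 2 tracks woven together.
Track A: 3, 6, 10, 15, 21, 28, 36, 45 (triangular numbers n(n+1)/2 for n = 2, 3, …).
Track B: 59, 59, ?, 59 (constant 59).
The gap is track B's term 3; the rule gives 59.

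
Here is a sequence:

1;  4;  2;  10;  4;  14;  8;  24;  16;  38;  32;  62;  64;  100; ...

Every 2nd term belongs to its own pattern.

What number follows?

Positions 1, 3, 5, … form one subsequence and positions 2, 4, 6, … form another.
Subsequence A: 1, 2, 4, 8, 16, 32, 64 — powers 2^0, 2^1, 2^2, ….
Subsequence B: 4, 10, 14, 24, 38, 62, 100 — a Fibonacci-like recurrence a_n = a_{n-1} + a_{n-2}.
Term 15 comes from subsequence A (its 8th entry): 128.

128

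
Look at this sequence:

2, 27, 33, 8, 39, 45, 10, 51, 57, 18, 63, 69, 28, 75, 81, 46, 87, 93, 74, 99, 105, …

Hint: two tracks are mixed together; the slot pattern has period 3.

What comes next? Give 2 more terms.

120, 111

The slot pattern repeats as ABB (period 3), so there are 2 interleaved tracks.
Subsequence A is 2, 8, 10, 18, 28, 46, 74, which is Fibonacci-style (each term is the sum of the two before it).
Subsequence B is 27, 33, 39, 45, 51, 57, 63, 69, 75, 81, 87, 93, 99, 105, which is adding 6 each time.
Position 22 → subsequence A, term 8 = 120.
Term 23 comes from subsequence B (its 15th entry): 111.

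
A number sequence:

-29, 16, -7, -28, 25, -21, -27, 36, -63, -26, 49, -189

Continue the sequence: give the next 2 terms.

-25, 64

Read the sequence 3 terms at a time; column i is its own pattern.
Subsequence A is -29, -28, -27, -26, which is arithmetic, step +1.
Subsequence B is 16, 25, 36, 49, which is perfect squares starting at 4².
Subsequence C is -7, -21, -63, -189, which is geometric, ×3 each step.
Term 13 comes from subsequence A (its 5th entry): -25.
Position 14 → subsequence B, term 5 = 64.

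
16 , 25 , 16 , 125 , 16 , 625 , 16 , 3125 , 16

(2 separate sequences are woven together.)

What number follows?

The terms cycle through 2 interleaved subsequences.
Track A: 16, 16, 16, 16, 16 — constant 16.
Track B: 25, 125, 625, 3125 — powers 5^2, 5^3, 5^4, ….
Position 10 → track B, term 5 = 15625.

15625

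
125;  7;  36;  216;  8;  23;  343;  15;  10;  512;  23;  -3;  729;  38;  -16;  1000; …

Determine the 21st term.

-42

Split by position mod 3 into 3 tracks.
Track A: 125, 216, 343, 512, 729, 1000 (the cubes 5³, 6³, 7³, …).
Track B: 7, 8, 15, 23, 38 (Fibonacci-style (each term is the sum of the two before it)).
Track C: 36, 23, 10, -3, -16 (linear: a_n = 49 − 13·n).
Position 21 falls in track C as its term 7, giving -42.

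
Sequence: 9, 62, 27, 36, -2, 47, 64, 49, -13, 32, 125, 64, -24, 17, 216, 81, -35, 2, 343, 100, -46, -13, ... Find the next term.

512

The terms cycle through 4 interleaved subsequences.
Stream A: 9, -2, -13, -24, -35, -46 — arithmetic with common difference −11.
Stream B: 62, 47, 32, 17, 2, -13 — subtracting 15 each time.
Stream C: 27, 64, 125, 216, 343 — the cubes 3³, 4³, 5³, ….
Stream D: 36, 49, 64, 81, 100 — perfect squares starting at 6².
Position 23 → stream C, term 6 = 512.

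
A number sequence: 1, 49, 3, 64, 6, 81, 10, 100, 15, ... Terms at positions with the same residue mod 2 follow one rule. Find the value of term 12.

144

Taking every 2nd term gives 2 separate tracks.
Subsequence A: 1, 3, 6, 10, 15 (the triangular numbers T_1, T_2, …).
Subsequence B: 49, 64, 81, 100 (consecutive squares n² from n = 7).
Position 12 → subsequence B, term 6 = 144.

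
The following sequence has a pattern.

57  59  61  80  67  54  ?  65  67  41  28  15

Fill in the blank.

63

Reading positions in blocks of 6 reveals the pattern AAABBB — 2 tracks woven together.
Stream A = 57, 59, 61, ?, 65, 67: adding 2 each time.
Stream B = 80, 67, 54, 41, 28, 15: linear: a_n = 93 − 13·n.
So the missing entry in stream A is 63.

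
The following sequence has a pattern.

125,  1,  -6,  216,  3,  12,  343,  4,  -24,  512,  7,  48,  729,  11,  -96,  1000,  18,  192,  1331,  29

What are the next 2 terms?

Read the sequence 3 terms at a time; column i is its own pattern.
Stream A: 125, 216, 343, 512, 729, 1000, 1331 — consecutive cubes n³ from n = 5.
Stream B: 1, 3, 4, 7, 11, 18, 29 — a Fibonacci-like recurrence a_n = a_{n-1} + a_{n-2}.
Stream C: -6, 12, -24, 48, -96, 192 — geometric with ratio -2.
The 21st slot belongs to stream C; its 7th term is -384.
The 22nd slot belongs to stream A; its 8th term is 1728.

-384, 1728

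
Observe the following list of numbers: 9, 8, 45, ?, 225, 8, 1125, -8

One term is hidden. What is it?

-8

Odd-indexed and even-indexed terms follow separate rules.
Stream A is 9, 45, 225, 1125, which is geometric, ×5 each step.
Stream B is 8, ?, 8, -8, which is alternating ±8.
Stream B's pattern makes the blank -8.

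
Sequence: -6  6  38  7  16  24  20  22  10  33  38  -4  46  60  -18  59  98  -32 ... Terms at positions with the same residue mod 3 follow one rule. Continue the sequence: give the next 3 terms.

72, 158, -46

Taking every 3rd term gives 3 separate tracks.
Track A: -6, 7, 20, 33, 46, 59 (linear: a_n = -19 + 13·n).
Track B: 6, 16, 22, 38, 60, 98 (Fibonacci-style (each term is the sum of the two before it)).
Track C: 38, 24, 10, -4, -18, -32 (arithmetic, step −14).
The 19th slot belongs to track A; its 7th term is 72.
The 20th slot belongs to track B; its 7th term is 158.
Position 21 → track C, term 7 = -46.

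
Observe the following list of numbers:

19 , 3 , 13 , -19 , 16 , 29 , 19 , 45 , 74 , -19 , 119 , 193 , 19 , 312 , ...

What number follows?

Reading positions in blocks of 3 reveals the pattern ABB — 2 tracks woven together.
Track A = 19, -19, 19, -19, 19: the oscillation 19·(−1)^(n+1).
Track B = 3, 13, 16, 29, 45, 74, 119, 193, 312: a Fibonacci-like recurrence a_n = a_{n-1} + a_{n-2}.
Position 15 falls in track B as its term 10, giving 505.

505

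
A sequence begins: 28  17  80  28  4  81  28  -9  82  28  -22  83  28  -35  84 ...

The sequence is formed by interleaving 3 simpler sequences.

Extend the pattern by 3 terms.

Taking every 3rd term gives 3 separate tracks.
Stream A: 28, 28, 28, 28, 28 (constant 28).
Stream B: 17, 4, -9, -22, -35 (linear: a_n = 30 − 13·n).
Stream C: 80, 81, 82, 83, 84 (adding 1 each time).
The 16th slot belongs to stream A; its 6th term is 28.
Position 17 falls in stream B as its term 6, giving -48.
Position 18 falls in stream C as its term 6, giving 85.

28, -48, 85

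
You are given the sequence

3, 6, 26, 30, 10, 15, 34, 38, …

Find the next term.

21

The slot pattern repeats as AABB (period 4), so there are 2 interleaved tracks.
Track A: 3, 6, 10, 15 (triangular numbers n(n+1)/2 for n = 2, 3, …).
Track B: 26, 30, 34, 38 (arithmetic, step +4).
Position 9 falls in track A as its term 5, giving 21.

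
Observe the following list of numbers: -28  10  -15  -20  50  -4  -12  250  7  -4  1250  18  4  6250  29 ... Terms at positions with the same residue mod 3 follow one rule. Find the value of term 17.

31250

Split by position mod 3 into 3 tracks.
Track A: -28, -20, -12, -4, 4 — linear: a_n = -36 + 8·n.
Track B: 10, 50, 250, 1250, 6250 — geometric, ×5 each step.
Track C: -15, -4, 7, 18, 29 — adding 11 each time.
Position 17 falls in track B as its term 6, giving 31250.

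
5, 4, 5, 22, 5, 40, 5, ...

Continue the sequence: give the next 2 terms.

Split by position mod 2 into 2 tracks.
Stream A: 5, 5, 5, 5. Always 5.
Stream B: 4, 22, 40. Arithmetic with common difference +18.
The 8th slot belongs to stream B; its 4th term is 58.
Position 9 falls in stream A as its term 5, giving 5.

58, 5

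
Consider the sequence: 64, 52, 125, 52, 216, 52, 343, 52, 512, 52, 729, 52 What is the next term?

1000

Split by position mod 2 into 2 tracks.
Subsequence A: 64, 125, 216, 343, 512, 729 (the cubes 4³, 5³, 6³, …).
Subsequence B: 52, 52, 52, 52, 52, 52 (the constant sequence 52).
The 13th slot belongs to subsequence A; its 7th term is 1000.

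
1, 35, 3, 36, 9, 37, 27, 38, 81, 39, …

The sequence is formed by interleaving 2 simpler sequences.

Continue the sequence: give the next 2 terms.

243, 40

Split by position mod 2 into 2 tracks.
Track A is 1, 3, 9, 27, 81, which is powers of 3.
Track B is 35, 36, 37, 38, 39, which is adding 1 each time.
Position 11 falls in track A as its term 6, giving 243.
The 12th slot belongs to track B; its 6th term is 40.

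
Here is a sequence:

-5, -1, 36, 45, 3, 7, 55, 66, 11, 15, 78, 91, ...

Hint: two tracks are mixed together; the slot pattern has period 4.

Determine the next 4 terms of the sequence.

Reading positions in blocks of 4 reveals the pattern AABB — 2 tracks woven together.
Track A: -5, -1, 3, 7, 11, 15 (arithmetic, step +4).
Track B: 36, 45, 55, 66, 78, 91 (triangular numbers starting at T_8).
The 13th slot belongs to track A; its 7th term is 19.
Term 14 comes from track A (its 8th entry): 23.
Position 15 → track B, term 7 = 105.
Position 16 → track B, term 8 = 120.

19, 23, 105, 120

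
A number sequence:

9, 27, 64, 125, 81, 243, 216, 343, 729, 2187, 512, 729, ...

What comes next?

6561

Reading positions in blocks of 4 reveals the pattern AABB — 2 tracks woven together.
Track A: 9, 27, 81, 243, 729, 2187. Successive powers of 3.
Track B: 64, 125, 216, 343, 512, 729. The cubes 4³, 5³, 6³, ….
The 13th slot belongs to track A; its 7th term is 6561.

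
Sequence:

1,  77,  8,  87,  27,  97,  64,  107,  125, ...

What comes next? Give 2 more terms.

117, 216

Taking every 2nd term gives 2 separate tracks.
Subsequence A is 1, 8, 27, 64, 125, which is the cubes 1³, 2³, 3³, ….
Subsequence B is 77, 87, 97, 107, which is arithmetic, step +10.
Position 10 → subsequence B, term 5 = 117.
Position 11 falls in subsequence A as its term 6, giving 216.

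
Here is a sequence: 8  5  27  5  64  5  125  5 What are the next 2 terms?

216, 5

Positions 1, 3, 5, … form one subsequence and positions 2, 4, 6, … form another.
Subsequence A is 8, 27, 64, 125, which is consecutive cubes n³ from n = 2.
Subsequence B is 5, 5, 5, 5, which is constant 5.
Position 9 falls in subsequence A as its term 5, giving 216.
Position 10 falls in subsequence B as its term 5, giving 5.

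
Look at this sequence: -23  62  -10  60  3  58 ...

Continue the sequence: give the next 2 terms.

The terms cycle through 2 interleaved subsequences.
Stream A = -23, -10, 3: arithmetic, step +13.
Stream B = 62, 60, 58: subtracting 2 each time.
Term 7 comes from stream A (its 4th entry): 16.
The 8th slot belongs to stream B; its 4th term is 56.

16, 56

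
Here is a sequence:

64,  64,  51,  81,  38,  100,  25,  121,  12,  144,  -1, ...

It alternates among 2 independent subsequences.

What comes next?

Positions 1, 3, 5, … form one subsequence and positions 2, 4, 6, … form another.
Track A: 64, 51, 38, 25, 12, -1 (arithmetic, step −13).
Track B: 64, 81, 100, 121, 144 (consecutive squares n² from n = 8).
Position 12 falls in track B as its term 6, giving 169.

169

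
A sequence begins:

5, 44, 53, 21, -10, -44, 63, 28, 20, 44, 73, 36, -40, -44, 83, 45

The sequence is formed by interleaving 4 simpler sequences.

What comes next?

80

Read the sequence 4 terms at a time; column i is its own pattern.
Track A = 5, -10, 20, -40: a geometric progression (common ratio -2).
Track B = 44, -44, 44, -44: the oscillation 44·(−1)^(n+1).
Track C = 53, 63, 73, 83: adding 10 each time.
Track D = 21, 28, 36, 45: triangular numbers starting at T_6.
Position 17 → track A, term 5 = 80.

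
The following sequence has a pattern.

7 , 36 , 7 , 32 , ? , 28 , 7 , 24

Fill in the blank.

7

Split by position mod 2 into 2 tracks.
Stream A is 7, 7, ?, 7, which is always 7.
Stream B is 36, 32, 28, 24, which is arithmetic with common difference −4.
Stream A's pattern makes the blank 7.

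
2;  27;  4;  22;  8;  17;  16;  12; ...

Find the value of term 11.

64

Split by position mod 2 into 2 tracks.
Track A: 2, 4, 8, 16 — successive powers of 2.
Track B: 27, 22, 17, 12 — arithmetic, step −5.
Term 11 comes from track A (its 6th entry): 64.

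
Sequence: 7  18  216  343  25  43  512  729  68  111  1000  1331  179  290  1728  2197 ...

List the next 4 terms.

469, 759, 2744, 3375

Reading positions in blocks of 4 reveals the pattern AABB — 2 tracks woven together.
Track A = 7, 18, 25, 43, 68, 111, 179, 290: each term equals the sum of the previous two.
Track B = 216, 343, 512, 729, 1000, 1331, 1728, 2197: perfect cubes starting at 6³.
Term 17 comes from track A (its 9th entry): 469.
The 18th slot belongs to track A; its 10th term is 759.
Term 19 comes from track B (its 9th entry): 2744.
Position 20 → track B, term 10 = 3375.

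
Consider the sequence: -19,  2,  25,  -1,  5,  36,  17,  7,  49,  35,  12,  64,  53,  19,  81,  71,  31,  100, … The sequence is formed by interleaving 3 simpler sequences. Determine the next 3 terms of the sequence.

The terms cycle through 3 interleaved subsequences.
Subsequence A is -19, -1, 17, 35, 53, 71, which is linear: a_n = -37 + 18·n.
Subsequence B is 2, 5, 7, 12, 19, 31, which is a Fibonacci-like recurrence a_n = a_{n-1} + a_{n-2}.
Subsequence C is 25, 36, 49, 64, 81, 100, which is consecutive squares n² from n = 5.
Term 19 comes from subsequence A (its 7th entry): 89.
Position 20 falls in subsequence B as its term 7, giving 50.
Term 21 comes from subsequence C (its 7th entry): 121.

89, 50, 121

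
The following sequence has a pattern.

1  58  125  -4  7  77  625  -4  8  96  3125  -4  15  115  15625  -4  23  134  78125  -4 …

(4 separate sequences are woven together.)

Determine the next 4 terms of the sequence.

38, 153, 390625, -4

Split by position mod 4: positions 1, 5, 9, … form one track, and each other residue class forms its own.
Track A: 1, 7, 8, 15, 23 (a Fibonacci-like recurrence a_n = a_{n-1} + a_{n-2}).
Track B: 58, 77, 96, 115, 134 (arithmetic with common difference +19).
Track C: 125, 625, 3125, 15625, 78125 (powers 5^3, 5^4, 5^5, …).
Track D: -4, -4, -4, -4, -4 (always -4).
Position 21 falls in track A as its term 6, giving 38.
Term 22 comes from track B (its 6th entry): 153.
The 23rd slot belongs to track C; its 6th term is 390625.
Position 24 → track D, term 6 = -4.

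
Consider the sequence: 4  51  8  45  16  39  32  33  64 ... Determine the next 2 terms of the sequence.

27, 128

The terms cycle through 2 interleaved subsequences.
Subsequence A is 4, 8, 16, 32, 64, which is powers 2^2, 2^3, 2^4, ….
Subsequence B is 51, 45, 39, 33, which is arithmetic with common difference −6.
Term 10 comes from subsequence B (its 5th entry): 27.
Position 11 falls in subsequence A as its term 6, giving 128.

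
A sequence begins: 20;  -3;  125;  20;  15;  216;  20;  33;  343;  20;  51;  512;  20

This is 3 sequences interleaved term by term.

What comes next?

69

Taking every 3rd term gives 3 separate tracks.
Track A: 20, 20, 20, 20, 20 — the constant sequence 20.
Track B: -3, 15, 33, 51 — adding 18 each time.
Track C: 125, 216, 343, 512 — consecutive cubes n³ from n = 5.
Term 14 comes from track B (its 5th entry): 69.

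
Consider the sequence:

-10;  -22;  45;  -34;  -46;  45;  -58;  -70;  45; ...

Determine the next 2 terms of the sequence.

-82, -94

Positions follow the repeating pattern AAB; grouping by letter gives 2 tracks.
Stream A: -10, -22, -34, -46, -58, -70 — arithmetic with common difference −12.
Stream B: 45, 45, 45 — always 45.
Term 10 comes from stream A (its 7th entry): -82.
Position 11 falls in stream A as its term 8, giving -94.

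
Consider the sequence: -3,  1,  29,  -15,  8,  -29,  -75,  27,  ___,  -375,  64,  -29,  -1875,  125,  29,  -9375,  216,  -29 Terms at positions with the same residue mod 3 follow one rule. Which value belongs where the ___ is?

29

Split by position mod 3: positions 1, 4, 7, … form one track, and each other residue class forms its own.
Stream A: -3, -15, -75, -375, -1875, -9375. Geometric, ×5 each step.
Stream B: 1, 8, 27, 64, 125, 216. The cubes 1³, 2³, 3³, ….
Stream C: 29, -29, ?, -29, 29, -29. The oscillation 29·(−1)^(n+1).
The gap is stream C's term 3; the rule gives 29.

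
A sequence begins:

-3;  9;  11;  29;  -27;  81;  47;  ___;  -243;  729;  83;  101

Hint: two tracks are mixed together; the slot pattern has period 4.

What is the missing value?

65

The slot pattern repeats as AABB (period 4), so there are 2 interleaved tracks.
Track A: -3, 9, -27, 81, -243, 729 — multiplying by -3 each time.
Track B: 11, 29, 47, ?, 83, 101 — arithmetic with common difference +18.
Track B's pattern makes the blank 65.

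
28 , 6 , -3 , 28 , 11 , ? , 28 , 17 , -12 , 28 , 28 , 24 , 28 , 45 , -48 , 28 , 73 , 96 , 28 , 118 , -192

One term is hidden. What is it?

6

Split by position mod 3: positions 1, 4, 7, … form one track, and each other residue class forms its own.
Track A: 28, 28, 28, 28, 28, 28, 28 (always 28).
Track B: 6, 11, 17, 28, 45, 73, 118 (Fibonacci-style (each term is the sum of the two before it)).
Track C: -3, ?, -12, 24, -48, 96, -192 (a geometric progression (common ratio -2)).
Track C's pattern makes the blank 6.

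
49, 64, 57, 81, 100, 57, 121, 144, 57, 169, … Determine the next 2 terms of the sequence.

196, 57

The slot pattern repeats as AAB (period 3), so there are 2 interleaved tracks.
Track A: 49, 64, 81, 100, 121, 144, 169 — the squares 7², 8², 9², ….
Track B: 57, 57, 57 — always 57.
Position 11 falls in track A as its term 8, giving 196.
Term 12 comes from track B (its 4th entry): 57.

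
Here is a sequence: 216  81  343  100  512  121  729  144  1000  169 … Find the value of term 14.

225

Split by position mod 2 into 2 tracks.
Track A: 216, 343, 512, 729, 1000 — consecutive cubes n³ from n = 6.
Track B: 81, 100, 121, 144, 169 — consecutive squares n² from n = 9.
The 14th slot belongs to track B; its 7th term is 225.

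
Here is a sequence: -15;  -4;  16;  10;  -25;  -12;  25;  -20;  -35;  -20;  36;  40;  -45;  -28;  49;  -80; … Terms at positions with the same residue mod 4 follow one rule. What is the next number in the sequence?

-55

Split by position mod 4: positions 1, 5, 9, … form one track, and each other residue class forms its own.
Track A: -15, -25, -35, -45 — arithmetic, step −10.
Track B: -4, -12, -20, -28 — arithmetic with common difference −8.
Track C: 16, 25, 36, 49 — the squares 4², 5², 6², ….
Track D: 10, -20, 40, -80 — a geometric progression (common ratio -2).
Term 17 comes from track A (its 5th entry): -55.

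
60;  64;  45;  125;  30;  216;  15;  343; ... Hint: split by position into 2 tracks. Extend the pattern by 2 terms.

Odd-indexed and even-indexed terms follow separate rules.
Track A: 60, 45, 30, 15 (subtracting 15 each time).
Track B: 64, 125, 216, 343 (the cubes 4³, 5³, 6³, …).
Term 9 comes from track A (its 5th entry): 0.
Position 10 falls in track B as its term 5, giving 512.

0, 512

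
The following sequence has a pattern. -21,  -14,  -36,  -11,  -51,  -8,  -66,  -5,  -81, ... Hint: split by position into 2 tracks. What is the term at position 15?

The terms cycle through 2 interleaved subsequences.
Subsequence A: -21, -36, -51, -66, -81 (linear: a_n = -6 − 15·n).
Subsequence B: -14, -11, -8, -5 (arithmetic, step +3).
Position 15 falls in subsequence A as its term 8, giving -126.

-126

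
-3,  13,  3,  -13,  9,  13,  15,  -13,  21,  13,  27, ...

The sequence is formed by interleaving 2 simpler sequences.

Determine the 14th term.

13

The terms cycle through 2 interleaved subsequences.
Track A = -3, 3, 9, 15, 21, 27: linear: a_n = -9 + 6·n.
Track B = 13, -13, 13, -13, 13: the oscillation 13·(−1)^(n+1).
The 14th slot belongs to track B; its 7th term is 13.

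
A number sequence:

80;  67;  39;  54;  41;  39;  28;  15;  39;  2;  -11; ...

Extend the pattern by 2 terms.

39, -24

Reading positions in blocks of 3 reveals the pattern AAB — 2 tracks woven together.
Track A: 80, 67, 54, 41, 28, 15, 2, -11 — subtracting 13 each time.
Track B: 39, 39, 39 — always 39.
Position 12 falls in track B as its term 4, giving 39.
Term 13 comes from track A (its 9th entry): -24.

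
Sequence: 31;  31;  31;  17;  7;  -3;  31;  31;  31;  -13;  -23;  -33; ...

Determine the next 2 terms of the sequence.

31, 31

Reading positions in blocks of 6 reveals the pattern AAABBB — 2 tracks woven together.
Track A: 31, 31, 31, 31, 31, 31 — the constant sequence 31.
Track B: 17, 7, -3, -13, -23, -33 — arithmetic, step −10.
Position 13 falls in track A as its term 7, giving 31.
Term 14 comes from track A (its 8th entry): 31.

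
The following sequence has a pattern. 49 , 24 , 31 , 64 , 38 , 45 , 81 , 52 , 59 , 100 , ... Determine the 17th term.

94

The slot pattern repeats as ABB (period 3), so there are 2 interleaved tracks.
Track A = 49, 64, 81, 100: consecutive squares n² from n = 7.
Track B = 24, 31, 38, 45, 52, 59: arithmetic, step +7.
Term 17 comes from track B (its 11th entry): 94.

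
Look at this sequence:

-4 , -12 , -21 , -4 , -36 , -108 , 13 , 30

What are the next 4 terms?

-324, -972, 47, 64

Positions follow the repeating pattern AABB; grouping by letter gives 2 tracks.
Track A: -4, -12, -36, -108 (a geometric progression (common ratio 3)).
Track B: -21, -4, 13, 30 (linear: a_n = -38 + 17·n).
Position 9 falls in track A as its term 5, giving -324.
Position 10 falls in track A as its term 6, giving -972.
The 11th slot belongs to track B; its 5th term is 47.
Position 12 → track B, term 6 = 64.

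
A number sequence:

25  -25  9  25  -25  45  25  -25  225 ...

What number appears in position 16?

25

Positions follow the repeating pattern AAB; grouping by letter gives 2 tracks.
Subsequence A: 25, -25, 25, -25, 25, -25 (alternating ±25).
Subsequence B: 9, 45, 225 (geometric with ratio 5).
Position 16 → subsequence A, term 11 = 25.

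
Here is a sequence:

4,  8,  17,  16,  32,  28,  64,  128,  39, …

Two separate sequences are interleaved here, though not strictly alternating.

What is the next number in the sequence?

256

Positions follow the repeating pattern AAB; grouping by letter gives 2 tracks.
Track A: 4, 8, 16, 32, 64, 128. Powers of 2.
Track B: 17, 28, 39. Adding 11 each time.
Position 10 → track A, term 7 = 256.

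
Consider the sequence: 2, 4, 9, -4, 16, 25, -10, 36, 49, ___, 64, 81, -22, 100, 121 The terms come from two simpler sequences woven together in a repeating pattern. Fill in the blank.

Reading positions in blocks of 3 reveals the pattern ABB — 2 tracks woven together.
Track A: 2, -4, -10, ?, -22 — subtracting 6 each time.
Track B: 4, 9, 16, 25, 36, 49, 64, 81, 100, 121 — the squares 2², 3², 4², ….
Filling track A at index 4 by its rule yields -16.

-16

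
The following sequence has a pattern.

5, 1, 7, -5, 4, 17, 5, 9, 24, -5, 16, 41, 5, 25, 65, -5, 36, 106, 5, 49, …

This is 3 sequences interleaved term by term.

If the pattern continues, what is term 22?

Taking every 3rd term gives 3 separate tracks.
Track A: 5, -5, 5, -5, 5, -5, 5 — oscillating between 5 and -5.
Track B: 1, 4, 9, 16, 25, 36, 49 — the squares 1², 2², 3², ….
Track C: 7, 17, 24, 41, 65, 106 — each term equals the sum of the previous two.
Position 22 → track A, term 8 = -5.

-5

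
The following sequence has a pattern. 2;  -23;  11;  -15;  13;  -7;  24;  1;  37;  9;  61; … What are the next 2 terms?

Split by position mod 2 into 2 tracks.
Subsequence A: 2, 11, 13, 24, 37, 61 — a Fibonacci-like recurrence a_n = a_{n-1} + a_{n-2}.
Subsequence B: -23, -15, -7, 1, 9 — arithmetic with common difference +8.
Position 12 falls in subsequence B as its term 6, giving 17.
Term 13 comes from subsequence A (its 7th entry): 98.

17, 98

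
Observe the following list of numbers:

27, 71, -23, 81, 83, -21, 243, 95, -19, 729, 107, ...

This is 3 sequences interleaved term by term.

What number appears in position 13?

2187

Taking every 3rd term gives 3 separate tracks.
Track A is 27, 81, 243, 729, which is successive powers of 3.
Track B is 71, 83, 95, 107, which is arithmetic with common difference +12.
Track C is -23, -21, -19, which is adding 2 each time.
Term 13 comes from track A (its 5th entry): 2187.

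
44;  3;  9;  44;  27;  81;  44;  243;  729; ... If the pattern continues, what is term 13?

Positions follow the repeating pattern ABB; grouping by letter gives 2 tracks.
Stream A: 44, 44, 44. Constant 44.
Stream B: 3, 9, 27, 81, 243, 729. Powers 3^1, 3^2, 3^3, ….
The 13th slot belongs to stream A; its 5th term is 44.

44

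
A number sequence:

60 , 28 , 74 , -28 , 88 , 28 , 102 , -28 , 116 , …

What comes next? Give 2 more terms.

Split by position mod 2 into 2 tracks.
Subsequence A: 60, 74, 88, 102, 116 — linear: a_n = 46 + 14·n.
Subsequence B: 28, -28, 28, -28 — oscillating between 28 and -28.
Position 10 → subsequence B, term 5 = 28.
Term 11 comes from subsequence A (its 6th entry): 130.

28, 130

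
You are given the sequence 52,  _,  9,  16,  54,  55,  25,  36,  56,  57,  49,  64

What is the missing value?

Positions follow the repeating pattern AABB; grouping by letter gives 2 tracks.
Track A: 52, ?, 54, 55, 56, 57. Adding 1 each time.
Track B: 9, 16, 25, 36, 49, 64. Consecutive squares n² from n = 3.
The gap is track A's term 2; the rule gives 53.

53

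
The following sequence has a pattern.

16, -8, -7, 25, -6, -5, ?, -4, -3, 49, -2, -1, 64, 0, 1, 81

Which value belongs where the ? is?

36

The slot pattern repeats as ABB (period 3), so there are 2 interleaved tracks.
Subsequence A is 16, 25, ?, 49, 64, 81, which is perfect squares starting at 4².
Subsequence B is -8, -7, -6, -5, -4, -3, -2, -1, 0, 1, which is arithmetic with common difference +1.
Subsequence A's pattern makes the blank 36.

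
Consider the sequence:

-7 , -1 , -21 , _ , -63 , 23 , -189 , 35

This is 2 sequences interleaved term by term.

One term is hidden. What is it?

Odd-indexed and even-indexed terms follow separate rules.
Subsequence A: -7, -21, -63, -189. Multiplying by 3 each time.
Subsequence B: -1, ?, 23, 35. Linear: a_n = -13 + 12·n.
The gap is subsequence B's term 2; the rule gives 11.

11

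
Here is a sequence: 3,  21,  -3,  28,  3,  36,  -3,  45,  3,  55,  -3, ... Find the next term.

66

Split by position mod 2 into 2 tracks.
Track A is 3, -3, 3, -3, 3, -3, which is oscillating between 3 and -3.
Track B is 21, 28, 36, 45, 55, which is triangular numbers starting at T_6.
Position 12 falls in track B as its term 6, giving 66.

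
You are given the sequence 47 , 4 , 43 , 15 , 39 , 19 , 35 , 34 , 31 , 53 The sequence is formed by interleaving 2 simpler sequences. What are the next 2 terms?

27, 87

The terms cycle through 2 interleaved subsequences.
Subsequence A is 47, 43, 39, 35, 31, which is linear: a_n = 51 − 4·n.
Subsequence B is 4, 15, 19, 34, 53, which is a Fibonacci-like recurrence a_n = a_{n-1} + a_{n-2}.
Position 11 falls in subsequence A as its term 6, giving 27.
Position 12 falls in subsequence B as its term 6, giving 87.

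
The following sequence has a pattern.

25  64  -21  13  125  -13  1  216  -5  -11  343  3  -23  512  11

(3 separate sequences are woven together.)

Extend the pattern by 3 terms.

The terms cycle through 3 interleaved subsequences.
Stream A = 25, 13, 1, -11, -23: arithmetic with common difference −12.
Stream B = 64, 125, 216, 343, 512: the cubes 4³, 5³, 6³, ….
Stream C = -21, -13, -5, 3, 11: linear: a_n = -29 + 8·n.
Term 16 comes from stream A (its 6th entry): -35.
The 17th slot belongs to stream B; its 6th term is 729.
Term 18 comes from stream C (its 6th entry): 19.

-35, 729, 19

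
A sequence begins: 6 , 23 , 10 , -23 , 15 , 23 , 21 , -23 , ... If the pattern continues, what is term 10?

The terms cycle through 2 interleaved subsequences.
Track A is 6, 10, 15, 21, which is the triangular numbers T_3, T_4, ….
Track B is 23, -23, 23, -23, which is the oscillation 23·(−1)^(n+1).
Position 10 falls in track B as its term 5, giving 23.

23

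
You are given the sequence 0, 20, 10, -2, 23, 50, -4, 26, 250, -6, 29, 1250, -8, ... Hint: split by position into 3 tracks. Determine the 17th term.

Taking every 3rd term gives 3 separate tracks.
Track A: 0, -2, -4, -6, -8 (arithmetic, step −2).
Track B: 20, 23, 26, 29 (arithmetic, step +3).
Track C: 10, 50, 250, 1250 (geometric, ×5 each step).
Position 17 falls in track B as its term 6, giving 35.

35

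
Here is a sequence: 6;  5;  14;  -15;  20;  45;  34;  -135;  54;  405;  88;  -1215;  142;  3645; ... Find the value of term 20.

Taking every 2nd term gives 2 separate tracks.
Track A is 6, 14, 20, 34, 54, 88, 142, which is each term equals the sum of the previous two.
Track B is 5, -15, 45, -135, 405, -1215, 3645, which is geometric with ratio -3.
Term 20 comes from track B (its 10th entry): -98415.

-98415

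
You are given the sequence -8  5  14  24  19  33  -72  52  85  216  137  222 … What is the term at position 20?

2461

Reading positions in blocks of 3 reveals the pattern ABB — 2 tracks woven together.
Track A: -8, 24, -72, 216. Multiplying by -3 each time.
Track B: 5, 14, 19, 33, 52, 85, 137, 222. Each term equals the sum of the previous two.
Position 20 → track B, term 13 = 2461.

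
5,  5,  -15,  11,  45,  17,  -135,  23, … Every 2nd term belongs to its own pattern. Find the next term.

405

Taking every 2nd term gives 2 separate tracks.
Subsequence A = 5, -15, 45, -135: multiplying by -3 each time.
Subsequence B = 5, 11, 17, 23: arithmetic with common difference +6.
The 9th slot belongs to subsequence A; its 5th term is 405.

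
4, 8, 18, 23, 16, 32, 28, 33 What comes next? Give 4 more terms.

64, 128, 38, 43

Positions follow the repeating pattern AABB; grouping by letter gives 2 tracks.
Track A is 4, 8, 16, 32, which is successive powers of 2.
Track B is 18, 23, 28, 33, which is arithmetic, step +5.
Position 9 → track A, term 5 = 64.
The 10th slot belongs to track A; its 6th term is 128.
Term 11 comes from track B (its 5th entry): 38.
Term 12 comes from track B (its 6th entry): 43.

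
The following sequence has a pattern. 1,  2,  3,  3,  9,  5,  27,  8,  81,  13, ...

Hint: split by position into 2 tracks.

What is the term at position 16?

55

Taking every 2nd term gives 2 separate tracks.
Track A: 1, 3, 9, 27, 81 — successive powers of 3.
Track B: 2, 3, 5, 8, 13 — Fibonacci-style (each term is the sum of the two before it).
Term 16 comes from track B (its 8th entry): 55.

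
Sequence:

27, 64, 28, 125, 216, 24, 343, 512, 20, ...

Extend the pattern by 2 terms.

729, 1000

The slot pattern repeats as AAB (period 3), so there are 2 interleaved tracks.
Track A: 27, 64, 125, 216, 343, 512 (the cubes 3³, 4³, 5³, …).
Track B: 28, 24, 20 (arithmetic, step −4).
Term 10 comes from track A (its 7th entry): 729.
Position 11 falls in track A as its term 8, giving 1000.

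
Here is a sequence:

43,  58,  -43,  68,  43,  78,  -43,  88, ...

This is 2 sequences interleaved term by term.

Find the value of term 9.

43

Taking every 2nd term gives 2 separate tracks.
Track A: 43, -43, 43, -43 — alternating ±43.
Track B: 58, 68, 78, 88 — linear: a_n = 48 + 10·n.
Term 9 comes from track A (its 5th entry): 43.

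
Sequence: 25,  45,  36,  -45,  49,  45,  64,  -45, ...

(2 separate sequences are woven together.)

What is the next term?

81

The terms cycle through 2 interleaved subsequences.
Subsequence A: 25, 36, 49, 64 — the squares 5², 6², 7², ….
Subsequence B: 45, -45, 45, -45 — the oscillation 45·(−1)^(n+1).
Position 9 → subsequence A, term 5 = 81.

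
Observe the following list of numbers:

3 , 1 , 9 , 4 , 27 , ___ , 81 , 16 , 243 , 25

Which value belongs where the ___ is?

9

Taking every 2nd term gives 2 separate tracks.
Stream A: 3, 9, 27, 81, 243. Powers of 3.
Stream B: 1, 4, ?, 16, 25. Consecutive squares n² from n = 1.
So the missing entry in stream B is 9.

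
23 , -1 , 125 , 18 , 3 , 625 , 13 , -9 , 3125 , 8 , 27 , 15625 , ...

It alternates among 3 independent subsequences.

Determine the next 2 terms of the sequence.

Read the sequence 3 terms at a time; column i is its own pattern.
Track A = 23, 18, 13, 8: arithmetic with common difference −5.
Track B = -1, 3, -9, 27: a geometric progression (common ratio -3).
Track C = 125, 625, 3125, 15625: successive powers of 5.
Position 13 falls in track A as its term 5, giving 3.
Position 14 falls in track B as its term 5, giving -81.

3, -81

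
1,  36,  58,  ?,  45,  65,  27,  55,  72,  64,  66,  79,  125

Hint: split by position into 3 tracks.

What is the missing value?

8

Read the sequence 3 terms at a time; column i is its own pattern.
Stream A: 1, ?, 27, 64, 125. The cubes 1³, 2³, 3³, ….
Stream B: 36, 45, 55, 66. Triangular numbers n(n+1)/2 for n = 8, 9, ….
Stream C: 58, 65, 72, 79. Arithmetic, step +7.
Filling stream A at index 2 by its rule yields 8.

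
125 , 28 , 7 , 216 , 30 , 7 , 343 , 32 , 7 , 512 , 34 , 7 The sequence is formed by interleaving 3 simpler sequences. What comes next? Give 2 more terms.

729, 36

Read the sequence 3 terms at a time; column i is its own pattern.
Track A: 125, 216, 343, 512. Perfect cubes starting at 5³.
Track B: 28, 30, 32, 34. Arithmetic with common difference +2.
Track C: 7, 7, 7, 7. Always 7.
Position 13 → track A, term 5 = 729.
Position 14 falls in track B as its term 5, giving 36.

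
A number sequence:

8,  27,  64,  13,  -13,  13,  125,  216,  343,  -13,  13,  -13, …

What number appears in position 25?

2744

Positions follow the repeating pattern AAABBB; grouping by letter gives 2 tracks.
Track A: 8, 27, 64, 125, 216, 343 (consecutive cubes n³ from n = 2).
Track B: 13, -13, 13, -13, 13, -13 (alternating ±13).
Position 25 falls in track A as its term 13, giving 2744.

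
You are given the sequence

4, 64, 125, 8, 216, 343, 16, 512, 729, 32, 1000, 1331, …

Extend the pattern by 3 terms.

64, 1728, 2197

Reading positions in blocks of 3 reveals the pattern ABB — 2 tracks woven together.
Track A = 4, 8, 16, 32: powers of 2.
Track B = 64, 125, 216, 343, 512, 729, 1000, 1331: the cubes 4³, 5³, 6³, ….
Position 13 falls in track A as its term 5, giving 64.
The 14th slot belongs to track B; its 9th term is 1728.
Position 15 → track B, term 10 = 2197.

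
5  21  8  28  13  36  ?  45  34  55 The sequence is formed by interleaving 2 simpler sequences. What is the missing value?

21

Positions 1, 3, 5, … form one subsequence and positions 2, 4, 6, … form another.
Subsequence A: 5, 8, 13, ?, 34 — a Fibonacci-like recurrence a_n = a_{n-1} + a_{n-2}.
Subsequence B: 21, 28, 36, 45, 55 — triangular numbers n(n+1)/2 for n = 6, 7, ….
Filling subsequence A at index 4 by its rule yields 21.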